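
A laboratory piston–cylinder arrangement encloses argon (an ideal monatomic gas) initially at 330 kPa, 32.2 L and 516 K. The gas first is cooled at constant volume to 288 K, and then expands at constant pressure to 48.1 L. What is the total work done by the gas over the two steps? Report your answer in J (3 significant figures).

Step 1 (isochoric): W = 0 (constant volume).
After step 1: P = 184.2 kPa (V unchanged).
Step 2 (isobaric): W = PΔV = (184.2 kPa)(48.1 − 32.2 L) = 2929 J.
W_total = 0 + 2929 = 2929 J.

W_total ≈ 2930 J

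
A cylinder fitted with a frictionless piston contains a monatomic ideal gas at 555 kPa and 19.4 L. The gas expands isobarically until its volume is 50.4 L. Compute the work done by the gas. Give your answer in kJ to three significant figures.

W ≈ 17.2 kJ

Isobaric: W = P ΔV.
W = (555 kPa)(50.4 − 19.4 L) = (555)(31) = 17205 J.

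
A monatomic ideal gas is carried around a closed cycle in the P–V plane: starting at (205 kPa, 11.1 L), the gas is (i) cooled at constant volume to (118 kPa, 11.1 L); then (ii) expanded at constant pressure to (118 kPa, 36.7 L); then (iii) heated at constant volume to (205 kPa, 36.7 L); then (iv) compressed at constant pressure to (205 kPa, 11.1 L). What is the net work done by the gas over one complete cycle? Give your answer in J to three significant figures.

W_net ≈ -2230 J

Constant-volume legs do no work.
W(ii) = (118)(36.7 − 11.1) = 3021 J; W(iv) = (205)(11.1 − 36.7) = -5248 J.
W_net = 3021 − 5248 = -2227 J (the counter-clockwise enclosed area).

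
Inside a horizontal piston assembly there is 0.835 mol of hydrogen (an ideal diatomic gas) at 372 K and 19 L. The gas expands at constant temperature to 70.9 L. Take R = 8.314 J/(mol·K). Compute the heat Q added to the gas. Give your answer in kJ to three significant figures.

Isothermal ⇒ ΔU = 0, so Q = W = nRT ln(V₂/V₁).
Q = (0.835)(8.314)(372) ln(70.9/19) = 2582 × 1.317 = 3401 J.

Q ≈ 3.40 kJ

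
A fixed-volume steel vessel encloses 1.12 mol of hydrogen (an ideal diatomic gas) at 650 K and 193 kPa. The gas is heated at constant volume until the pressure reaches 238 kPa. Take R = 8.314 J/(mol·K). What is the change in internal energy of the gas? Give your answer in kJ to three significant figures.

Constant volume ⇒ W = 0, so Q = ΔU = nCᵥΔT with Cᵥ = 5R/2 = 20.79 J/(mol·K).
At constant V, T₂/T₁ = P₂/P₁ ⇒ ΔT = T₁(P₂/P₁ − 1) = 650·(238/193 − 1) = 151.6 K.
ΔU = (1.12)(20.79)(151.6) = 3528 J.

ΔU ≈ 3.53 kJ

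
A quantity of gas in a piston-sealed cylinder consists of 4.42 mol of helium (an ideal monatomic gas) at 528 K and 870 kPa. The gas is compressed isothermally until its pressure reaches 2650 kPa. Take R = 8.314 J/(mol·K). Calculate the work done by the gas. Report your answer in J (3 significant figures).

Isothermal process: W = nRT ln(V₂/V₁) = nRT ln(P₁/P₂).
W = (4.42)(8.314)(528) × ln(870/2650)
  = 19403 × ln(0.3283) = 19403 × -1.114
W_by_gas = -21611 J.

W ≈ -21600 J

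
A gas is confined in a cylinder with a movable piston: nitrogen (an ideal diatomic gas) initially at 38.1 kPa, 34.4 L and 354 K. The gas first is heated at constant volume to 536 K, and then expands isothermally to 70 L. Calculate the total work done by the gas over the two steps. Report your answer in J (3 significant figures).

W_total ≈ 1410 J

Step 1 (isochoric): W = 0 (constant volume).
After step 1: P = 57.69 kPa (V unchanged).
Step 2 (isothermal): W = P₁V₁ ln(V₂/V₁) = (1984) ln(70/34.4) = 1410 J.
W_total = 0 + 1410 = 1410 J.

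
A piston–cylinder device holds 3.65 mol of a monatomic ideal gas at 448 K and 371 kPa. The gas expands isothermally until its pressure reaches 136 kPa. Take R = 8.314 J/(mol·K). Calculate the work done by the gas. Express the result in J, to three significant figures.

W ≈ 13600 J

Isothermal process: W = nRT ln(V₂/V₁) = nRT ln(P₁/P₂).
W = (3.65)(8.314)(448) × ln(371/136)
  = 13595 × ln(2.728) = 13595 × 1.004
W_by_gas = 13643 J.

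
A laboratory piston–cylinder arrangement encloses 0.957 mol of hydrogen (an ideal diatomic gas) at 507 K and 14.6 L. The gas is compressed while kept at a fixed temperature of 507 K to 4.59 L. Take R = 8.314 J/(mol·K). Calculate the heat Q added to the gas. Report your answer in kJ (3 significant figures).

Isothermal ⇒ ΔU = 0, so Q = W = nRT ln(V₂/V₁).
Q = (0.957)(8.314)(507) ln(4.59/14.6) = 4034 × -1.157 = -4668 J.

Q ≈ -4.67 kJ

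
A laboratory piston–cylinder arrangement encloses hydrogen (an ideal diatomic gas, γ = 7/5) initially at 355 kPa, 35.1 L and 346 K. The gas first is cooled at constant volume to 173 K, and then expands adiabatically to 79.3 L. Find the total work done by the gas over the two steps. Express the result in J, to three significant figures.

W_total ≈ 4330 J

Step 1 (isochoric): W = 0 (constant volume).
After step 1: P = 177.5 kPa (V unchanged).
Step 2 (adiabatic): W = (P₁V₁ − P₂V₂)/(γ−1) = (6230 − 4497)/0.4 = 4333 J.
W_total = 0 + 4333 = 4333 J.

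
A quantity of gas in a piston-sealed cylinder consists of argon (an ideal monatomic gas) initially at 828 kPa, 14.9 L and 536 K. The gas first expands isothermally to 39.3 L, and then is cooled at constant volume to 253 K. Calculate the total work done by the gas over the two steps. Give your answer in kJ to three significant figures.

Step 1 (isothermal): W = P₁V₁ ln(V₂/V₁) = (12337) ln(39.3/14.9) = 11965 J.
Step 2 (isochoric): W = 0 (constant volume).
W_total = 11965 + 0 = 11965 J.

W_total ≈ 12.0 kJ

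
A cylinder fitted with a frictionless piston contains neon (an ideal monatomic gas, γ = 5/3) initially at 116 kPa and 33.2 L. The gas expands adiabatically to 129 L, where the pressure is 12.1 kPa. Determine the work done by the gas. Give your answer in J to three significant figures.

Adiabatic: W = (P₁V₁ − P₂V₂)/(γ − 1) with γ = 5/3.
P₁V₁ = 3851 J, P₂V₂ = 1561 J.
W = (3851 − 1561) / 0.6667 = 3435 J.

W ≈ 3440 J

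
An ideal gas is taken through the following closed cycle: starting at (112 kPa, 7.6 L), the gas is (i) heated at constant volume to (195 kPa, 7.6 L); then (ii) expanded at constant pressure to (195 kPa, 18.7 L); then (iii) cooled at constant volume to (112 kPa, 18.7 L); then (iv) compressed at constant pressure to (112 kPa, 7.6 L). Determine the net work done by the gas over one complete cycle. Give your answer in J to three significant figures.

W_net ≈ 921 J

Constant-volume legs do no work.
W(ii) = (195)(18.7 − 7.6) = 2164 J; W(iv) = (112)(7.6 − 18.7) = -1243 J.
W_net = 2164 − 1243 = 921.3 J (the clockwise enclosed area).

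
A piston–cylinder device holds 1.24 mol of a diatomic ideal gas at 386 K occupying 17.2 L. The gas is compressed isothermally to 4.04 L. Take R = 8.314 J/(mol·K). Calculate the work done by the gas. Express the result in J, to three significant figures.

W ≈ -5760 J

Isothermal: W = nRT ln(V₂/V₁).
W = (1.24)(8.314)(386) × ln(4.04/17.2)
  = 3979 × -1.449
W_by_gas = -5765 J.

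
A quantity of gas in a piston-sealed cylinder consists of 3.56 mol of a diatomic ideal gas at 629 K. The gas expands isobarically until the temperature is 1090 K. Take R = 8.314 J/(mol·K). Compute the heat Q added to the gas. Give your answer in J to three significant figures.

Q ≈ 47800 J

Isobaric: W = nRΔT = (3.56)(8.314)(461) = 13645 J.
ΔU = nCᵥΔT with Cᵥ = 5R/2: ΔU = (3.56)(20.79)(461) = 34112 J.
Q = ΔU + W = 34112 + 13645 = 47756 J.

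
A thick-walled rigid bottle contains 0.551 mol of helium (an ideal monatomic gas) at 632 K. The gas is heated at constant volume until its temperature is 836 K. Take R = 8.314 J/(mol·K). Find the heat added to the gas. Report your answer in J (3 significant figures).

Q ≈ 1400 J

Constant volume ⇒ W = 0, so Q = ΔU = nCᵥΔT with Cᵥ = 3R/2 = 12.47 J/(mol·K).
ΔU = (0.551)(12.47)(836 − 632) = 1402 J.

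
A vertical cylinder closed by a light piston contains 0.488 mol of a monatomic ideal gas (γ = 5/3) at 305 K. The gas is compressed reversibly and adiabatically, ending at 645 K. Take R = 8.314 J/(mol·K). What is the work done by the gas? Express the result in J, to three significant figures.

Adiabatic ⇒ Q = 0, so W_by = −ΔU = nCᵥ(T₁ − T₂).
Cᵥ = 3R/2 = 12.47 J/(mol·K).
W = (0.488)(12.47)(305 − 645) = -2069 J.

W ≈ -2070 J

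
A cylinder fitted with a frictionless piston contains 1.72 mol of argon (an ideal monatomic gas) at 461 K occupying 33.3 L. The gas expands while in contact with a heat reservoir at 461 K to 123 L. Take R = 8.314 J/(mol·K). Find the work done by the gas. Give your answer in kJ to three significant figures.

W ≈ 8.61 kJ

Isothermal: W = nRT ln(V₂/V₁).
W = (1.72)(8.314)(461) × ln(123/33.3)
  = 6592 × 1.307
W_by_gas = 8614 J.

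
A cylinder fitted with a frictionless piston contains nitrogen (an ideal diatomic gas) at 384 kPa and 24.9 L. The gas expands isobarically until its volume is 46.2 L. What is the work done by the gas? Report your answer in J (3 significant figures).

W ≈ 8180 J

Isobaric: W = P ΔV.
W = (384 kPa)(46.2 − 24.9 L) = (384)(21.3) = 8179 J.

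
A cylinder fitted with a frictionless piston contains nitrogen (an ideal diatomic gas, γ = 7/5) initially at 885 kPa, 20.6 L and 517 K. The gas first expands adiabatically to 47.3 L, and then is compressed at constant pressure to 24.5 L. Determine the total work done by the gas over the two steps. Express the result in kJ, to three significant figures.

Step 1 (adiabatic): W = (P₁V₁ − P₂V₂)/(γ−1) = (18231 − 13074)/0.4 = 12892 J.
After step 1: P = 276.4 kPa, V = 47.3 L, T = 370.8 K.
Step 2 (isobaric): W = PΔV = (276.4 kPa)(24.5 − 47.3 L) = -6302 J.
W_total = 12892 − 6302 = 6590 J.

W_total ≈ 6.59 kJ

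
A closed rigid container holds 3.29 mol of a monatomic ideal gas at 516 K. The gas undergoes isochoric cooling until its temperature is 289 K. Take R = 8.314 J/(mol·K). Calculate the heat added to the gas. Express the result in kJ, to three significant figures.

Q ≈ -9.31 kJ

Constant volume ⇒ W = 0, so Q = ΔU = nCᵥΔT with Cᵥ = 3R/2 = 12.47 J/(mol·K).
ΔU = (3.29)(12.47)(289 − 516) = -9314 J.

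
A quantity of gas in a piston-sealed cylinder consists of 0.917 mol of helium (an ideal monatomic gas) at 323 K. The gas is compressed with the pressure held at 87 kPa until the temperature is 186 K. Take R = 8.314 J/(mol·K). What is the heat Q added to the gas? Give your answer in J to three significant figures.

Q ≈ -2610 J

Isobaric: W = nRΔT = (0.917)(8.314)(-137) = -1044 J.
ΔU = nCᵥΔT with Cᵥ = 3R/2: ΔU = (0.917)(12.47)(-137) = -1567 J.
Q = ΔU + W = -1567 − 1044 = -2611 J.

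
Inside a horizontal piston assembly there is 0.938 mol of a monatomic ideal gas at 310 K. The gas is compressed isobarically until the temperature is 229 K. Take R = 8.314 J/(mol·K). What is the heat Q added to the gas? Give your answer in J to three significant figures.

Q ≈ -1580 J

Isobaric: W = nRΔT = (0.938)(8.314)(-81) = -631.7 J.
ΔU = nCᵥΔT with Cᵥ = 3R/2: ΔU = (0.938)(12.47)(-81) = -947.5 J.
Q = ΔU + W = -947.5 − 631.7 = -1579 J.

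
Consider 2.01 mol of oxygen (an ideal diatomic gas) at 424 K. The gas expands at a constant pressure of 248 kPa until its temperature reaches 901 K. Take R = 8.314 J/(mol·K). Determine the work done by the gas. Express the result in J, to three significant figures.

W ≈ 7970 J

Isobaric: W = P ΔV = nR ΔT.
W = (2.01)(8.314)(901 − 424) = 7971 J.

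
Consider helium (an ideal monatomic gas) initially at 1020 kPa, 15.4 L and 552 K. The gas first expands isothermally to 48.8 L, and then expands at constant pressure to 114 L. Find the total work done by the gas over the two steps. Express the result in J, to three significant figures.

W_total ≈ 39100 J

Step 1 (isothermal): W = P₁V₁ ln(V₂/V₁) = (15708) ln(48.8/15.4) = 18117 J.
After step 1: P = 321.9 kPa, V = 48.8 L, T = 552 K.
Step 2 (isobaric): W = PΔV = (321.9 kPa)(114 − 48.8 L) = 20987 J.
W_total = 18117 + 20987 = 39104 J.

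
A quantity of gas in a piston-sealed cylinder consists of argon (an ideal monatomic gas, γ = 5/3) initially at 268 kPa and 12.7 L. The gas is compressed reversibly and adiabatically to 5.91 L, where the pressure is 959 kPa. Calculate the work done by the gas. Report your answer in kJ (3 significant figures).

W ≈ -3.40 kJ

Adiabatic: W = (P₁V₁ − P₂V₂)/(γ − 1) with γ = 5/3.
P₁V₁ = 3404 J, P₂V₂ = 5668 J.
W = (3404 − 5668) / 0.6667 = -3396 J.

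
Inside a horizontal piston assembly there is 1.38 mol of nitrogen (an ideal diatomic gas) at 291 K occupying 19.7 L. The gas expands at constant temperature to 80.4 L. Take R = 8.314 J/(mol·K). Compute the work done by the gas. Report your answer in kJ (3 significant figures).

W ≈ 4.70 kJ

Isothermal: W = nRT ln(V₂/V₁).
W = (1.38)(8.314)(291) × ln(80.4/19.7)
  = 3339 × 1.406
W_by_gas = 4696 J.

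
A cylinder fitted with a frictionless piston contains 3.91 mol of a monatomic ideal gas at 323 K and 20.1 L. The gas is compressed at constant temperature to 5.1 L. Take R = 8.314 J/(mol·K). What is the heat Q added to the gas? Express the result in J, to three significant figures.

Isothermal ⇒ ΔU = 0, so Q = W = nRT ln(V₂/V₁).
Q = (3.91)(8.314)(323) ln(5.1/20.1) = 10500 × -1.371 = -14401 J.

Q ≈ -14400 J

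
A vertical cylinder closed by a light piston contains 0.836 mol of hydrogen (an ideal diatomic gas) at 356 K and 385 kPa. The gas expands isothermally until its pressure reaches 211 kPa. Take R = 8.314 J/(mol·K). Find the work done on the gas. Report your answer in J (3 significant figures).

Isothermal process: W = nRT ln(V₂/V₁) = nRT ln(P₁/P₂).
W = (0.836)(8.314)(356) × ln(385/211)
  = 2474 × ln(1.825) = 2474 × 0.6014
W_by_gas = 1488 J; work on gas = −W_by = -1488 J.

W ≈ -1490 J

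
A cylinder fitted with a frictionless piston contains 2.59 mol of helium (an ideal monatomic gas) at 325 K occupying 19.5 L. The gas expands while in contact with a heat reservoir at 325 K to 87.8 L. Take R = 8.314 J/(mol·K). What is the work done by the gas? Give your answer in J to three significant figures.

Isothermal: W = nRT ln(V₂/V₁).
W = (2.59)(8.314)(325) × ln(87.8/19.5)
  = 6998 × 1.505
W_by_gas = 10530 J.

W ≈ 10500 J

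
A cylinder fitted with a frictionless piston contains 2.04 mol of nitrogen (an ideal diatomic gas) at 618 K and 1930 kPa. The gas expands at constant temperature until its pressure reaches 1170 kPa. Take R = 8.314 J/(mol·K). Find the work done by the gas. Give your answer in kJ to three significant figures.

Isothermal process: W = nRT ln(V₂/V₁) = nRT ln(P₁/P₂).
W = (2.04)(8.314)(618) × ln(1930/1170)
  = 10482 × ln(1.65) = 10482 × 0.5005
W_by_gas = 5246 J.

W ≈ 5.25 kJ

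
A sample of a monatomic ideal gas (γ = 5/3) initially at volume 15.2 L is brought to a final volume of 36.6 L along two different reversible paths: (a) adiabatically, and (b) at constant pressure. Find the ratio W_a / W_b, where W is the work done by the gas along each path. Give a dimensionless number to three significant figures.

W_a / W_b ≈ 0.472

Path (a) adiabatic: W = P₁V₁(1 − (V₁/V₂)^(γ−1))/(γ−1) → W_a/(P₁V₁) = 0.665.
Path (b) isobaric: W = P₁(V₂ − V₁) → W_b/(P₁V₁) = 1.408.
W_a / W_b = 0.665 / 1.408 = 0.4724.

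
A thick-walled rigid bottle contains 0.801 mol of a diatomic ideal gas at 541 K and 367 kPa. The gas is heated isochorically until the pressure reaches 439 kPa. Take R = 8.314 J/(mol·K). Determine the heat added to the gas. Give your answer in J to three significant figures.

Constant volume ⇒ W = 0, so Q = ΔU = nCᵥΔT with Cᵥ = 5R/2 = 20.79 J/(mol·K).
At constant V, T₂/T₁ = P₂/P₁ ⇒ ΔT = T₁(P₂/P₁ − 1) = 541·(439/367 − 1) = 106.1 K.
ΔU = (0.801)(20.79)(106.1) = 1767 J.

Q ≈ 1770 J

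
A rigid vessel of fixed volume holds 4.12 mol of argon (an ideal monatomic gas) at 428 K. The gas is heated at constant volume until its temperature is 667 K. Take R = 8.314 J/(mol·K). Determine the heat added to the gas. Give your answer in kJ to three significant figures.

Constant volume ⇒ W = 0, so Q = ΔU = nCᵥΔT with Cᵥ = 3R/2 = 12.47 J/(mol·K).
ΔU = (4.12)(12.47)(667 − 428) = 12280 J.

Q ≈ 12.3 kJ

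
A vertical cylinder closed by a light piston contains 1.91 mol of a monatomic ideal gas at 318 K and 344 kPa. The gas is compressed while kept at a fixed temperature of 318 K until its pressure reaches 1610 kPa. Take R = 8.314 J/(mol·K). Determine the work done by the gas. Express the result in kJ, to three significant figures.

Isothermal process: W = nRT ln(V₂/V₁) = nRT ln(P₁/P₂).
W = (1.91)(8.314)(318) × ln(344/1610)
  = 5050 × ln(0.2137) = 5050 × -1.543
W_by_gas = -7794 J.

W ≈ -7.79 kJ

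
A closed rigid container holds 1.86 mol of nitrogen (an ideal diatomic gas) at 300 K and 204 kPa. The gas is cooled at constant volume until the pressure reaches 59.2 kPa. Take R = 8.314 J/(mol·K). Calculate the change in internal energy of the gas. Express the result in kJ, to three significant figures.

ΔU ≈ -8.23 kJ

Constant volume ⇒ W = 0, so Q = ΔU = nCᵥΔT with Cᵥ = 5R/2 = 20.79 J/(mol·K).
At constant V, T₂/T₁ = P₂/P₁ ⇒ ΔT = T₁(P₂/P₁ − 1) = 300·(59.2/204 − 1) = -212.9 K.
ΔU = (1.86)(20.79)(-212.9) = -8232 J.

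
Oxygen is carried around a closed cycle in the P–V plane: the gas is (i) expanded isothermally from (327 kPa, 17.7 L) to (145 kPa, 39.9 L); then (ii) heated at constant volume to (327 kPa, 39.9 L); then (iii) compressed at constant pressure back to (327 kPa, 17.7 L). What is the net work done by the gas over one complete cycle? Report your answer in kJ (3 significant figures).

Leg (i): W = PᵢVᵢ ln(V_f/Vᵢ) = (5788) ln(39.9/17.7) = 4704 J.
Leg (ii): W = 0.
Leg (iii): W = PΔV = (327)(17.7 − 39.9) = -7259 J.
W_net = 4704 − 7259 = -2555 J.

W_net ≈ -2.55 kJ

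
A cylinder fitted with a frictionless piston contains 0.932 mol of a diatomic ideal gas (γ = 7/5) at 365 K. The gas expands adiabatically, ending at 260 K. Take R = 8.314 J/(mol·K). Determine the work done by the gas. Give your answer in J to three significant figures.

W ≈ 2030 J

Adiabatic ⇒ Q = 0, so W_by = −ΔU = nCᵥ(T₁ − T₂).
Cᵥ = 5R/2 = 20.79 J/(mol·K).
W = (0.932)(20.79)(365 − 260) = 2034 J.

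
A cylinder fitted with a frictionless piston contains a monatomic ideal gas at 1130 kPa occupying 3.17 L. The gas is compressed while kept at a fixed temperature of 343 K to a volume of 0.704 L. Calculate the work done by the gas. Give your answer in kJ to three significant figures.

W ≈ -5.39 kJ

Isothermal: W = nRT ln(V₂/V₁) = P₁V₁ ln(V₂/V₁).
P₁V₁ = (1130 kPa)(3.17 L) = 3582 J.
W = 3582 × ln(0.704/3.17) = 3582 × -1.505
W_by_gas = -5390 J.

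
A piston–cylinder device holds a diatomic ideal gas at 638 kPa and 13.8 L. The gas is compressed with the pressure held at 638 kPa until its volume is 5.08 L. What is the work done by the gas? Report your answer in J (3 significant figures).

W ≈ -5560 J

Isobaric: W = P ΔV.
W = (638 kPa)(5.08 − 13.8 L) = (638)(-8.72) = -5563 J.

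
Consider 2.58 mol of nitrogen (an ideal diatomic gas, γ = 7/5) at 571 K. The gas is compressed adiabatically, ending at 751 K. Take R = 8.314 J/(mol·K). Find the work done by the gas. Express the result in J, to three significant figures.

Adiabatic ⇒ Q = 0, so W_by = −ΔU = nCᵥ(T₁ − T₂).
Cᵥ = 5R/2 = 20.79 J/(mol·K).
W = (2.58)(20.79)(571 − 751) = -9653 J.

W ≈ -9650 J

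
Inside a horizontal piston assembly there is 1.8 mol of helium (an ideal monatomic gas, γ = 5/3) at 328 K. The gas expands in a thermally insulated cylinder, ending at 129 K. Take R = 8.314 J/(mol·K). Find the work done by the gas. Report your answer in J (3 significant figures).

Adiabatic ⇒ Q = 0, so W_by = −ΔU = nCᵥ(T₁ − T₂).
Cᵥ = 3R/2 = 12.47 J/(mol·K).
W = (1.8)(12.47)(328 − 129) = 4467 J.

W ≈ 4470 J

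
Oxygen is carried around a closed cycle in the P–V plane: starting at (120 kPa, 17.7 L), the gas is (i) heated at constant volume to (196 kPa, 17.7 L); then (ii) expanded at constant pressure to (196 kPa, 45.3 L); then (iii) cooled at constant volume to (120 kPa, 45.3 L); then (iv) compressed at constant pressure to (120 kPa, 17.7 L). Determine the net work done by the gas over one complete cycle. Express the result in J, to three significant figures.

W_net ≈ 2100 J

Constant-volume legs do no work.
W(ii) = (196)(45.3 − 17.7) = 5410 J; W(iv) = (120)(17.7 − 45.3) = -3312 J.
W_net = 5410 − 3312 = 2098 J (the clockwise enclosed area).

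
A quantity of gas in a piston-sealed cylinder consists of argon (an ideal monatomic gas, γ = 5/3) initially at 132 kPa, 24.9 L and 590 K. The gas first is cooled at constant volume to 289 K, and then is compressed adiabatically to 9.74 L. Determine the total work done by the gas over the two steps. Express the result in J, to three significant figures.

W_total ≈ -2100 J

Step 1 (isochoric): W = 0 (constant volume).
After step 1: P = 64.66 kPa (V unchanged).
Step 2 (adiabatic): W = (P₁V₁ − P₂V₂)/(γ−1) = (1610 − 3010)/0.667 = -2100 J.
W_total = 0 − 2100 = -2100 J.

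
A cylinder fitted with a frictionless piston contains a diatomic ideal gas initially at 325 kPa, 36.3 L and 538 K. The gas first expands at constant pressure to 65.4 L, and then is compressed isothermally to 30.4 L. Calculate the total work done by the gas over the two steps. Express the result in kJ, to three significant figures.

W_total ≈ -6.83 kJ

Step 1 (isobaric): W = PΔV = (325 kPa)(65.4 − 36.3 L) = 9458 J.
After step 1: P = 325 kPa, V = 65.4 L, T = 969.3 K.
Step 2 (isothermal): W = P₁V₁ ln(V₂/V₁) = (21255) ln(30.4/65.4) = -16283 J.
W_total = 9458 − 16283 = -6826 J.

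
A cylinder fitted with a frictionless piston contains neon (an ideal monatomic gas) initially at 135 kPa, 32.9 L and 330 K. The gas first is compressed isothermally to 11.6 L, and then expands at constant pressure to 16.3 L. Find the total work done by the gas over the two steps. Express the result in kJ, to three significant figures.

Step 1 (isothermal): W = P₁V₁ ln(V₂/V₁) = (4442) ln(11.6/32.9) = -4630 J.
After step 1: P = 382.9 kPa, V = 11.6 L, T = 330 K.
Step 2 (isobaric): W = PΔV = (382.9 kPa)(16.3 − 11.6 L) = 1800 J.
W_total = -4630 + 1800 = -2831 J.

W_total ≈ -2.83 kJ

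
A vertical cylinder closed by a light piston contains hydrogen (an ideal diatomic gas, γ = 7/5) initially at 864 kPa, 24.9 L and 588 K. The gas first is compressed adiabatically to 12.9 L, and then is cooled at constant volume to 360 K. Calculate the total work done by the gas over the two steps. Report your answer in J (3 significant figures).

W_total ≈ -16200 J

Step 1 (adiabatic): W = (P₁V₁ − P₂V₂)/(γ−1) = (21514 − 27987)/0.4 = -16184 J.
Step 2 (isochoric): W = 0 (constant volume).
W_total = -16184 + 0 = -16184 J.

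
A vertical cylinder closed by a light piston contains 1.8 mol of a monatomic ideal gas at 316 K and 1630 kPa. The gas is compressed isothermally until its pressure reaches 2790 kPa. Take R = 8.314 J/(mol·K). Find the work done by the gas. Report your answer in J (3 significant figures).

Isothermal process: W = nRT ln(V₂/V₁) = nRT ln(P₁/P₂).
W = (1.8)(8.314)(316) × ln(1630/2790)
  = 4729 × ln(0.5842) = 4729 × -0.5375
W_by_gas = -2542 J.

W ≈ -2540 J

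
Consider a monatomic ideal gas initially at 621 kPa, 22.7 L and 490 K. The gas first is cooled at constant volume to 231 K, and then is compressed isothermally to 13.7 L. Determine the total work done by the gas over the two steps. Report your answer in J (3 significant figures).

Step 1 (isochoric): W = 0 (constant volume).
After step 1: P = 292.8 kPa (V unchanged).
Step 2 (isothermal): W = P₁V₁ ln(V₂/V₁) = (6646) ln(13.7/22.7) = -3356 J.
W_total = 0 − 3356 = -3356 J.

W_total ≈ -3360 J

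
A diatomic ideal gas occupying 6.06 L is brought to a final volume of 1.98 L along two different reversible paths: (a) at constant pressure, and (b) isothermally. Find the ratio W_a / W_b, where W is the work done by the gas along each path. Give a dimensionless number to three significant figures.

W_a / W_b ≈ 0.602

Path (a) isobaric: W = P₁(V₂ − V₁) → W_a/(P₁V₁) = -0.6733.
Path (b) isothermal: W = P₁V₁ ln(V₂/V₁) → W_b/(P₁V₁) = -1.119.
W_a / W_b = -0.6733 / -1.119 = 0.6019.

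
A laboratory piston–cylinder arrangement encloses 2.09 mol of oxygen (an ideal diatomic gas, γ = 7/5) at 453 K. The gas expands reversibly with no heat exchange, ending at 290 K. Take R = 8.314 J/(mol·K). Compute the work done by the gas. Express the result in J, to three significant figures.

Adiabatic ⇒ Q = 0, so W_by = −ΔU = nCᵥ(T₁ − T₂).
Cᵥ = 5R/2 = 20.79 J/(mol·K).
W = (2.09)(20.79)(453 − 290) = 7081 J.

W ≈ 7080 J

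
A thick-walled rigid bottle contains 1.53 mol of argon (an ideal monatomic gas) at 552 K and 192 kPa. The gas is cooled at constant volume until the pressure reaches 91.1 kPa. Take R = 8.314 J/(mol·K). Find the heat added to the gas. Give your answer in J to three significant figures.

Constant volume ⇒ W = 0, so Q = ΔU = nCᵥΔT with Cᵥ = 3R/2 = 12.47 J/(mol·K).
At constant V, T₂/T₁ = P₂/P₁ ⇒ ΔT = T₁(P₂/P₁ − 1) = 552·(91.1/192 − 1) = -290.1 K.
ΔU = (1.53)(12.47)(-290.1) = -5535 J.

Q ≈ -5540 J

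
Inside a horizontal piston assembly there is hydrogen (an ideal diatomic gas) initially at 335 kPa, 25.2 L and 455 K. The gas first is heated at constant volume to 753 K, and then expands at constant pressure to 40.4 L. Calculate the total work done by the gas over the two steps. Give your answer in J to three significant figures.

W_total ≈ 8430 J

Step 1 (isochoric): W = 0 (constant volume).
After step 1: P = 554.4 kPa (V unchanged).
Step 2 (isobaric): W = PΔV = (554.4 kPa)(40.4 − 25.2 L) = 8427 J.
W_total = 0 + 8427 = 8427 J.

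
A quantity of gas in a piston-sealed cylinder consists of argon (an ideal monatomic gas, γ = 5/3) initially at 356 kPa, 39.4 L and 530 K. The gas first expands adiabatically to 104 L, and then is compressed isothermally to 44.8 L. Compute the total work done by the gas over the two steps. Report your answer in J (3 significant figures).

Step 1 (adiabatic): W = (P₁V₁ − P₂V₂)/(γ−1) = (14026 − 7344)/0.667 = 10024 J.
After step 1: P = 70.61 kPa, V = 104 L, T = 277.5 K.
Step 2 (isothermal): W = P₁V₁ ln(V₂/V₁) = (7344) ln(44.8/104) = -6185 J.
W_total = 10024 − 6185 = 3839 J.

W_total ≈ 3840 J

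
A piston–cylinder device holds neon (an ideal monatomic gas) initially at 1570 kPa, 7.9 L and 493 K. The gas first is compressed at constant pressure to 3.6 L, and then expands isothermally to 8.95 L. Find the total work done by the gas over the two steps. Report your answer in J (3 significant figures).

Step 1 (isobaric): W = PΔV = (1570 kPa)(3.6 − 7.9 L) = -6751 J.
After step 1: P = 1570 kPa, V = 3.6 L, T = 224.7 K.
Step 2 (isothermal): W = P₁V₁ ln(V₂/V₁) = (5652) ln(8.95/3.6) = 5147 J.
W_total = -6751 + 5147 = -1604 J.

W_total ≈ -1600 J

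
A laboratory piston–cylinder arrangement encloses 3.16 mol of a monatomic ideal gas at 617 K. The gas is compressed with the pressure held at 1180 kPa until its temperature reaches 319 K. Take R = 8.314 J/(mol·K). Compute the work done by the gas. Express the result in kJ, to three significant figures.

W ≈ -7.83 kJ

Isobaric: W = P ΔV = nR ΔT.
W = (3.16)(8.314)(319 − 617) = -7829 J.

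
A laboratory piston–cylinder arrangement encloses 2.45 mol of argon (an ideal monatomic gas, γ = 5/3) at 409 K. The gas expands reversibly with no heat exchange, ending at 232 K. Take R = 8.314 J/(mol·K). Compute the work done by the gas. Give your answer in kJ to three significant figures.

W ≈ 5.41 kJ

Adiabatic ⇒ Q = 0, so W_by = −ΔU = nCᵥ(T₁ − T₂).
Cᵥ = 3R/2 = 12.47 J/(mol·K).
W = (2.45)(12.47)(409 − 232) = 5408 J.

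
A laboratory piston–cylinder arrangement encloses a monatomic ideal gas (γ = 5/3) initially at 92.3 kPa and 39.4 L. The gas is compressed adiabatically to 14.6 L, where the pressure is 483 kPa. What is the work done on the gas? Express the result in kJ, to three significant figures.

Adiabatic: W = (P₁V₁ − P₂V₂)/(γ − 1) with γ = 5/3.
P₁V₁ = 3637 J, P₂V₂ = 7052 J.
W = (3637 − 7052) / 0.6667 = -5123 J.
Work on gas = −W_by = 5123 J.

W ≈ 5.12 kJ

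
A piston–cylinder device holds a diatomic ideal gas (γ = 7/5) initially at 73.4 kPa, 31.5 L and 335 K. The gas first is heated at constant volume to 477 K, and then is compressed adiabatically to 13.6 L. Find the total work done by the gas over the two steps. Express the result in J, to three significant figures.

W_total ≈ -3290 J

Step 1 (isochoric): W = 0 (constant volume).
After step 1: P = 104.5 kPa (V unchanged).
Step 2 (adiabatic): W = (P₁V₁ − P₂V₂)/(γ−1) = (3292 − 4607)/0.4 = -3286 J.
W_total = 0 − 3286 = -3286 J.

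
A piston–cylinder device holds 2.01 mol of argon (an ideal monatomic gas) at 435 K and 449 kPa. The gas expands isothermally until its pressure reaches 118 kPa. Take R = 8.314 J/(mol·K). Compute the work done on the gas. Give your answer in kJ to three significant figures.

W ≈ -9.71 kJ

Isothermal process: W = nRT ln(V₂/V₁) = nRT ln(P₁/P₂).
W = (2.01)(8.314)(435) × ln(449/118)
  = 7269 × ln(3.805) = 7269 × 1.336
W_by_gas = 9714 J; work on gas = −W_by = -9714 J.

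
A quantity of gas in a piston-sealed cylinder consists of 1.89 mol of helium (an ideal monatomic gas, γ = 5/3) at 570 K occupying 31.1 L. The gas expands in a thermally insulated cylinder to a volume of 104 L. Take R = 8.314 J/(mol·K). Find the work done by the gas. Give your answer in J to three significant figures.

W ≈ 7430 J

Adiabatic: TV^(γ−1) = const with γ = 5/3.
T₂ = T₁ (V₁/V₂)^(γ−1) = 570 × (31.1/104)^0.667 = 570 × 0.4472 = 254.9 K.
W_by = nCᵥ(T₁ − T₂) = (1.89)(12.47)(570 − 254.9) = 7427 J.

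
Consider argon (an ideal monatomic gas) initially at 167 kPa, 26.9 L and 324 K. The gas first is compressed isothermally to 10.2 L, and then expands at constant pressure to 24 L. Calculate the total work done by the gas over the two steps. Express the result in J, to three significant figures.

W_total ≈ 1720 J

Step 1 (isothermal): W = P₁V₁ ln(V₂/V₁) = (4492) ln(10.2/26.9) = -4356 J.
After step 1: P = 440.4 kPa, V = 10.2 L, T = 324 K.
Step 2 (isobaric): W = PΔV = (440.4 kPa)(24 − 10.2 L) = 6078 J.
W_total = -4356 + 6078 = 1721 J.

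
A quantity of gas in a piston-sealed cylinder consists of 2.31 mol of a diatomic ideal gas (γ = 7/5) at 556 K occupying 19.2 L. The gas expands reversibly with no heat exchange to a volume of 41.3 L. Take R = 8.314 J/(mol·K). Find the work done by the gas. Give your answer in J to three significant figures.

W ≈ 7040 J

Adiabatic: TV^(γ−1) = const with γ = 7/5.
T₂ = T₁ (V₁/V₂)^(γ−1) = 556 × (19.2/41.3)^0.4 = 556 × 0.7361 = 409.3 K.
W_by = nCᵥ(T₁ − T₂) = (2.31)(20.79)(556 − 409.3) = 7045 J.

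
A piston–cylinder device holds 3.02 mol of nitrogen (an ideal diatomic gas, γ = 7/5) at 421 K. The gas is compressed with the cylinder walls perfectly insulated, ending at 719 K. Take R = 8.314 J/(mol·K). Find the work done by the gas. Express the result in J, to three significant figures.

W ≈ -18700 J

Adiabatic ⇒ Q = 0, so W_by = −ΔU = nCᵥ(T₁ − T₂).
Cᵥ = 5R/2 = 20.79 J/(mol·K).
W = (3.02)(20.79)(421 − 719) = -18706 J.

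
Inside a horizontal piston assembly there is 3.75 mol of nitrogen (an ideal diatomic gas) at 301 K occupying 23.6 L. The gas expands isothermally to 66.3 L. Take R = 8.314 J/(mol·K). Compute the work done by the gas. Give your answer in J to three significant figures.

Isothermal: W = nRT ln(V₂/V₁).
W = (3.75)(8.314)(301) × ln(66.3/23.6)
  = 9384 × 1.033
W_by_gas = 9694 J.

W ≈ 9690 J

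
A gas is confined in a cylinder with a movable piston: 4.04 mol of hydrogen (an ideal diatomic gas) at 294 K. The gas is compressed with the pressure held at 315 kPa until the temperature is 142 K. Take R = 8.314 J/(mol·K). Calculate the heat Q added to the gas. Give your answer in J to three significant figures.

Q ≈ -17900 J

Isobaric: W = nRΔT = (4.04)(8.314)(-152) = -5105 J.
ΔU = nCᵥΔT with Cᵥ = 5R/2: ΔU = (4.04)(20.79)(-152) = -12764 J.
Q = ΔU + W = -12764 − 5105 = -17869 J.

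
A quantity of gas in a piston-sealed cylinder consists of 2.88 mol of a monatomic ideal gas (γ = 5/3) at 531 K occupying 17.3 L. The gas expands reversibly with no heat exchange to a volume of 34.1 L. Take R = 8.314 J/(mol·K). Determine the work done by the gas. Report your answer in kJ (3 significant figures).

W ≈ 6.94 kJ

Adiabatic: TV^(γ−1) = const with γ = 5/3.
T₂ = T₁ (V₁/V₂)^(γ−1) = 531 × (17.3/34.1)^0.667 = 531 × 0.6361 = 337.8 K.
W_by = nCᵥ(T₁ − T₂) = (2.88)(12.47)(531 − 337.8) = 6940 J.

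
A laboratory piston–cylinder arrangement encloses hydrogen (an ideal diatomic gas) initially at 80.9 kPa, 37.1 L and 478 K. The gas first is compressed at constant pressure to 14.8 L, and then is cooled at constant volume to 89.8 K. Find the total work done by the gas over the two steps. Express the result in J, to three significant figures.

Step 1 (isobaric): W = PΔV = (80.9 kPa)(14.8 − 37.1 L) = -1804 J.
Step 2 (isochoric): W = 0 (constant volume).
W_total = -1804 + 0 = -1804 J.

W_total ≈ -1800 J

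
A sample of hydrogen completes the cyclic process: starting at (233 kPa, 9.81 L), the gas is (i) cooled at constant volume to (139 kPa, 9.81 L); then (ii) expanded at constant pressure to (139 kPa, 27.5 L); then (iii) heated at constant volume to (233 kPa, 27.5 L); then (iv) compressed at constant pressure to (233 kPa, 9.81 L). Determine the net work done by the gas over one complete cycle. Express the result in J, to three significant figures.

W_net ≈ -1660 J

Constant-volume legs do no work.
W(ii) = (139)(27.5 − 9.81) = 2459 J; W(iv) = (233)(9.81 − 27.5) = -4122 J.
W_net = 2459 − 4122 = -1663 J (the counter-clockwise enclosed area).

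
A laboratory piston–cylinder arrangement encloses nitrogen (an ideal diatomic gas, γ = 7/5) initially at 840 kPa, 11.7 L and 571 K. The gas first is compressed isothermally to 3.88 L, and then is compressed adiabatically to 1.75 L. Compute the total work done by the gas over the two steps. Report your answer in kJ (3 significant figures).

W_total ≈ -20.1 kJ

Step 1 (isothermal): W = P₁V₁ ln(V₂/V₁) = (9828) ln(3.88/11.7) = -10848 J.
After step 1: P = 2533 kPa, V = 3.88 L, T = 571 K.
Step 2 (adiabatic): W = (P₁V₁ − P₂V₂)/(γ−1) = (9828 − 13514)/0.4 = -9215 J.
W_total = -10848 − 9215 = -20063 J.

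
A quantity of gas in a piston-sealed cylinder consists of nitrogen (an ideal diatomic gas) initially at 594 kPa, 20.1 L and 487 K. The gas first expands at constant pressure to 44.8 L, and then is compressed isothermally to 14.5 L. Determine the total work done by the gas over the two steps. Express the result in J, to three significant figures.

W_total ≈ -15300 J

Step 1 (isobaric): W = PΔV = (594 kPa)(44.8 − 20.1 L) = 14672 J.
After step 1: P = 594 kPa, V = 44.8 L, T = 1085 K.
Step 2 (isothermal): W = P₁V₁ ln(V₂/V₁) = (26611) ln(14.5/44.8) = -30019 J.
W_total = 14672 − 30019 = -15347 J.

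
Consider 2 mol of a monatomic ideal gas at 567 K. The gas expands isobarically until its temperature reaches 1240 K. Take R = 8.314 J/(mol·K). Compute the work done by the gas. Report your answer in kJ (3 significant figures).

Isobaric: W = P ΔV = nR ΔT.
W = (2)(8.314)(1240 − 567) = 11191 J.

W ≈ 11.2 kJ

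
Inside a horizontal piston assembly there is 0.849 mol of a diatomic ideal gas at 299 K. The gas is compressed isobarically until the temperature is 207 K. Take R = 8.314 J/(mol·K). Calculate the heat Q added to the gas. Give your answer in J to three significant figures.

Isobaric: W = nRΔT = (0.849)(8.314)(-92) = -649.4 J.
ΔU = nCᵥΔT with Cᵥ = 5R/2: ΔU = (0.849)(20.79)(-92) = -1623 J.
Q = ΔU + W = -1623 − 649.4 = -2273 J.

Q ≈ -2270 J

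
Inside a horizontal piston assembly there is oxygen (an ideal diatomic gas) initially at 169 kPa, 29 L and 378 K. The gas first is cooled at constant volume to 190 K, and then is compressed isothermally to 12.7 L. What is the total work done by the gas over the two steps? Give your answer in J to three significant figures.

W_total ≈ -2030 J

Step 1 (isochoric): W = 0 (constant volume).
After step 1: P = 84.95 kPa (V unchanged).
Step 2 (isothermal): W = P₁V₁ ln(V₂/V₁) = (2463) ln(12.7/29) = -2034 J.
W_total = 0 − 2034 = -2034 J.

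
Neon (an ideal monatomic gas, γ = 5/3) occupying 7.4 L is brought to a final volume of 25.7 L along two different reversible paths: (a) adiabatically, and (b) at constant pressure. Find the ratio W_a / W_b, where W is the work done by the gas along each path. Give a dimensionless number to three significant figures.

W_a / W_b ≈ 0.342

Path (a) adiabatic: W = P₁V₁(1 − (V₁/V₂)^(γ−1))/(γ−1) → W_a/(P₁V₁) = 0.8459.
Path (b) isobaric: W = P₁(V₂ − V₁) → W_b/(P₁V₁) = 2.473.
W_a / W_b = 0.8459 / 2.473 = 0.3421.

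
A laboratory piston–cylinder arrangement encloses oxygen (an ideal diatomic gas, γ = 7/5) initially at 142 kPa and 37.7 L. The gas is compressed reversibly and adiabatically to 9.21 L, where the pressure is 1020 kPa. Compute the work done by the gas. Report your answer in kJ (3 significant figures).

Adiabatic: W = (P₁V₁ − P₂V₂)/(γ − 1) with γ = 7/5.
P₁V₁ = 5353 J, P₂V₂ = 9394 J.
W = (5353 − 9394) / 0.4 = -10102 J.

W ≈ -10.1 kJ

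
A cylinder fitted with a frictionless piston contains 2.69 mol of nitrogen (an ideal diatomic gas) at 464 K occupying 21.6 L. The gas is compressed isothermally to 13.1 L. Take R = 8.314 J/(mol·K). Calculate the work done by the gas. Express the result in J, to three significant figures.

Isothermal: W = nRT ln(V₂/V₁).
W = (2.69)(8.314)(464) × ln(13.1/21.6)
  = 10377 × -0.5001
W_by_gas = -5189 J.

W ≈ -5190 J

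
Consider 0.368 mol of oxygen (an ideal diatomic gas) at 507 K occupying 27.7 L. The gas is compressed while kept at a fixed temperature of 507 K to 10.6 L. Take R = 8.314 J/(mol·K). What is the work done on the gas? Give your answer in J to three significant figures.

W ≈ 1490 J

Isothermal: W = nRT ln(V₂/V₁).
W = (0.368)(8.314)(507) × ln(10.6/27.7)
  = 1551 × -0.9606
W_by_gas = -1490 J; work on gas = −W_by = 1490 J.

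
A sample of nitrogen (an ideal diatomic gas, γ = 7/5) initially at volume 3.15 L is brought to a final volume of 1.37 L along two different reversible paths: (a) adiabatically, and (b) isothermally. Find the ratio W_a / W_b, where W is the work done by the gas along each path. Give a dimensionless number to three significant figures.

W_a / W_b ≈ 1.19

Path (a) adiabatic: W = P₁V₁(1 − (V₁/V₂)^(γ−1))/(γ−1) → W_a/(P₁V₁) = -0.988.
Path (b) isothermal: W = P₁V₁ ln(V₂/V₁) → W_b/(P₁V₁) = -0.8326.
W_a / W_b = -0.988 / -0.8326 = 1.187.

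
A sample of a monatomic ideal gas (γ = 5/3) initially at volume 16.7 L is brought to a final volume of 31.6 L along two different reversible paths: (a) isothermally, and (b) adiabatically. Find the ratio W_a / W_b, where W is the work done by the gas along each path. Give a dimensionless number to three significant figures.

W_a / W_b ≈ 1.23

Path (a) isothermal: W = P₁V₁ ln(V₂/V₁) → W_a/(P₁V₁) = 0.6377.
Path (b) adiabatic: W = P₁V₁(1 − (V₁/V₂)^(γ−1))/(γ−1) → W_b/(P₁V₁) = 0.5195.
W_a / W_b = 0.6377 / 0.5195 = 1.228.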